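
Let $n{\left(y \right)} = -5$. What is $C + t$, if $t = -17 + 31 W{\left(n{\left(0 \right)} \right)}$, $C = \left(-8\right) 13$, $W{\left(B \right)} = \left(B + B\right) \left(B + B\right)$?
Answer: $2979$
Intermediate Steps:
$W{\left(B \right)} = 4 B^{2}$ ($W{\left(B \right)} = 2 B 2 B = 4 B^{2}$)
$C = -104$
$t = 3083$ ($t = -17 + 31 \cdot 4 \left(-5\right)^{2} = -17 + 31 \cdot 4 \cdot 25 = -17 + 31 \cdot 100 = -17 + 3100 = 3083$)
$C + t = -104 + 3083 = 2979$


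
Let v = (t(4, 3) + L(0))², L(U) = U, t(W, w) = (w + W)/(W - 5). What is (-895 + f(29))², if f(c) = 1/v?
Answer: 1923173316/2401 ≈ 8.0099e+5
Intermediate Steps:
t(W, w) = (W + w)/(-5 + W)
v = 49 (v = ((4 + 3)/(-5 + 4) + 0)² = (7/(-1) + 0)² = (-1*7 + 0)² = (-7 + 0)² = (-7)² = 49)
f(c) = 1/49
(-895 + f(29))² = (-895 + 1/49)² = (-43854/49)² = 1923173316/2401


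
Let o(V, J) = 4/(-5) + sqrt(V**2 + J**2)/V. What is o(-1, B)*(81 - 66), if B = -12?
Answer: -12 - 15*sqrt(145) ≈ -192.62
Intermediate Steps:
o(V, J) = -4/5 + sqrt(J**2 + V**2)/V (o(V, J) = 4*(-1/5) + sqrt(J**2 + V**2)/V = -4/5 + sqrt(J**2 + V**2)/V)
o(-1, B)*(81 - 66) = (-4/5 + sqrt((-12)**2 + (-1)**2)/(-1))*(81 - 66) = (-4/5 - sqrt(144 + 1))*15 = (-4/5 - sqrt(145))*15 = -12 - 15*sqrt(145)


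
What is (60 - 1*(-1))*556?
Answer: 33916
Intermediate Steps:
(60 - 1*(-1))*556 = (60 + 1)*556 = 61*556 = 33916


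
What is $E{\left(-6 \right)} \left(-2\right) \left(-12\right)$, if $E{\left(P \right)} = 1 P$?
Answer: $-144$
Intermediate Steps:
$E{\left(P \right)} = P$
$E{\left(-6 \right)} \left(-2\right) \left(-12\right) = \left(-6\right) \left(-2\right) \left(-12\right) = 12 \left(-12\right) = -144$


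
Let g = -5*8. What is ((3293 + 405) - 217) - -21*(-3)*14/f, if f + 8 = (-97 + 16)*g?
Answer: 5624855/1616 ≈ 3480.7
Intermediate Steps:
g = -40
f = 3232 (f = -8 + (-97 + 16)*(-40) = -8 - 81*(-40) = -8 + 3240 = 3232)
((3293 + 405) - 217) - -21*(-3)*14/f = ((3293 + 405) - 217) - -21*(-3)*14/3232 = (3698 - 217) - 63*14/3232 = 3481 - 882/3232 = 3481 - 1*441/1616 = 3481 - 441/1616 = 5624855/1616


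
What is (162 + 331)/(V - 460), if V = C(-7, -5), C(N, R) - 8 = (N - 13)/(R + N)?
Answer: -1479/1351 ≈ -1.0947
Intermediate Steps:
C(N, R) = 8 + (-13 + N)/(N + R) (C(N, R) = 8 + (N - 13)/(R + N) = 8 + (-13 + N)/(N + R))
V = 29/3 (V = (-13 + 8*(-5) + 9*(-7))/(-7 - 5) = (-13 - 40 - 63)/(-12) = -1/12*(-116) = 29/3 ≈ 9.6667)
(162 + 331)/(V - 460) = (162 + 331)/(29/3 - 460) = 493/(-1351/3) = 493*(-3/1351) = -1479/1351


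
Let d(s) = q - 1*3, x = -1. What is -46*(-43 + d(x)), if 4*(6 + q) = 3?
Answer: 4715/2 ≈ 2357.5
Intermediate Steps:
q = -21/4 (q = -6 + (¼)*3 = -6 + ¾ = -21/4 ≈ -5.2500)
d(s) = -33/4 (d(s) = -21/4 - 1*3 = -21/4 - 3 = -33/4)
-46*(-43 + d(x)) = -46*(-43 - 33/4) = -46*(-205/4) = 4715/2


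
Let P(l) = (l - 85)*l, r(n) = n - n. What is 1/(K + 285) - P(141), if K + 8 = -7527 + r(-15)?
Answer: -57246001/7250 ≈ -7896.0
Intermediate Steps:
r(n) = 0
K = -7535 (K = -8 + (-7527 + 0) = -8 - 7527 = -7535)
P(l) = l*(-85 + l) (P(l) = (-85 + l)*l = l*(-85 + l))
1/(K + 285) - P(141) = 1/(-7535 + 285) - 141*(-85 + 141) = 1/(-7250) - 141*56 = -1/7250 - 1*7896 = -1/7250 - 7896 = -57246001/7250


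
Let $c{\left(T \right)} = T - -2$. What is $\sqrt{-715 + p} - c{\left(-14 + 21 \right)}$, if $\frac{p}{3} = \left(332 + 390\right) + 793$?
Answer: $-9 + \sqrt{3830} \approx 52.887$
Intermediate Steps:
$p = 4545$ ($p = 3 \left(\left(332 + 390\right) + 793\right) = 3 \left(722 + 793\right) = 3 \cdot 1515 = 4545$)
$c{\left(T \right)} = 2 + T$ ($c{\left(T \right)} = T + 2 = 2 + T$)
$\sqrt{-715 + p} - c{\left(-14 + 21 \right)} = \sqrt{-715 + 4545} - \left(2 + \left(-14 + 21\right)\right) = \sqrt{3830} - \left(2 + 7\right) = \sqrt{3830} - 9 = -9 + \sqrt{3830}$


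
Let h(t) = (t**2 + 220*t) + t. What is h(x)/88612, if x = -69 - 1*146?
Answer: -645/44306 ≈ -0.014558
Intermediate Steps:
x = -215 (x = -69 - 146 = -215)
h(t) = t**2 + 221*t
h(x)/88612 = -215*(221 - 215)/88612 = -215*6*(1/88612) = -1290*1/88612 = -645/44306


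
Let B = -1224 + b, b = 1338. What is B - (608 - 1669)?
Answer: 1175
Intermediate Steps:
B = 114 (B = -1224 + 1338 = 114)
B - (608 - 1669) = 114 - (608 - 1669) = 114 - 1*(-1061) = 114 + 1061 = 1175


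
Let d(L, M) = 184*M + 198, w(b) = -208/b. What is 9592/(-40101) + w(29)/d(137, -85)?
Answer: -2143564624/8978974809 ≈ -0.23873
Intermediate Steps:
d(L, M) = 198 + 184*M
9592/(-40101) + w(29)/d(137, -85) = 9592/(-40101) + (-208/29)/(198 + 184*(-85)) = 9592*(-1/40101) + (-208*1/29)/(198 - 15640) = -9592/40101 - 208/29/(-15442) = -9592/40101 - 208/29*(-1/15442) = -9592/40101 + 104/223909 = -2143564624/8978974809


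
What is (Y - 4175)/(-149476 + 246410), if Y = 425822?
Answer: 421647/96934 ≈ 4.3498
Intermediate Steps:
(Y - 4175)/(-149476 + 246410) = (425822 - 4175)/(-149476 + 246410) = 421647/96934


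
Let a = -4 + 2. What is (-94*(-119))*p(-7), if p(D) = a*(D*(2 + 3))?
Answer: 783020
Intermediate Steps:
a = -2
p(D) = -10*D (p(D) = -2*D*(2 + 3) = -2*D*5 = -10*D)
(-94*(-119))*p(-7) = (-94*(-119))*(-10*(-7)) = 11186*70 = 783020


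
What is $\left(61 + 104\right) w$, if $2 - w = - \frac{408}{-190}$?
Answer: $- \frac{462}{19} \approx -24.316$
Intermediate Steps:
$w = - \frac{14}{95}$ ($w = 2 - - \frac{408}{-190} = 2 - \left(-408\right) \left(- \frac{1}{190}\right) = 2 - \frac{204}{95} = - \frac{14}{95} \approx -0.14737$)
$\left(61 + 104\right) w = \left(61 + 104\right) \left(- \frac{14}{95}\right) = 165 \left(- \frac{14}{95}\right) = - \frac{462}{19}$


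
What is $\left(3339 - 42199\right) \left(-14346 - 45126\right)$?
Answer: $2311081920$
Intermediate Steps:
$\left(3339 - 42199\right) \left(-14346 - 45126\right) = \left(-38860\right) \left(-59472\right) = 2311081920$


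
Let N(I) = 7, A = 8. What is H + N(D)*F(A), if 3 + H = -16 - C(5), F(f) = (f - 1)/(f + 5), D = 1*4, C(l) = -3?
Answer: -159/13 ≈ -12.231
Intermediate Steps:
D = 4
F(f) = (-1 + f)/(5 + f)
H = -16 (H = -3 + (-16 - 1*(-3)) = -3 + (-16 + 3) = -3 - 13 = -16)
H + N(D)*F(A) = -16 + 7*((-1 + 8)/(5 + 8)) = -16 + 7*(7/13) = -16 + 49/13 = -159/13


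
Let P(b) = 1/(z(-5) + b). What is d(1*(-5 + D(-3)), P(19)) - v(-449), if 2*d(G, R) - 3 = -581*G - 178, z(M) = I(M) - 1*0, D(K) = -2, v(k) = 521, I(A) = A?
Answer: 1425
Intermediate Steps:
z(M) = M (z(M) = M - 1*0 = M + 0 = M)
P(b) = 1/(-5 + b)
d(G, R) = -175/2 - 581*G/2 (d(G, R) = 3/2 + (-581*G - 178)/2 = 3/2 + (-178 - 581*G)/2 = 3/2 + (-89 - 581*G/2) = -175/2 - 581*G/2)
d(1*(-5 + D(-3)), P(19)) - v(-449) = (-175/2 - 581*(-5 - 2)/2) - 1*521 = (-175/2 - 581*(-7)/2) - 521 = (-175/2 - 581/2*(-7)) - 521 = (-175/2 + 4067/2) - 521 = 1946 - 521 = 1425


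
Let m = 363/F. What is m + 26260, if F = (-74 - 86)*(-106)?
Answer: 445369963/16960 ≈ 26260.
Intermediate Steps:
F = 16960 (F = -160*(-106) = 16960)
m = 363/16960 ≈ 0.021403
m + 26260 = 363/16960 + 26260 = 445369963/16960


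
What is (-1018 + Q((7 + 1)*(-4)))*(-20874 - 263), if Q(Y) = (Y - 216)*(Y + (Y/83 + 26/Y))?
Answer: -25315975133/166 ≈ -1.5251e+8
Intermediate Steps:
Q(Y) = (-216 + Y)*(26/Y + 84*Y/83) (Q(Y) = (-216 + Y)*(Y + (Y*(1/83) + 26/Y)) = (-216 + Y)*(Y + (Y/83 + 26/Y)) = (-216 + Y)*(Y + (26/Y + Y/83)) = (-216 + Y)*(26/Y + 84*Y/83))
(-1018 + Q((7 + 1)*(-4)))*(-20874 - 263) = (-1018 + (26 - 5616*(-1/(4*(7 + 1))) - 18144*(7 + 1)*(-4)/83 + 84*((7 + 1)*(-4))**2/83))*(-20874 - 263) = (-1018 + (26 - 5616/(8*(-4)) - 145152*(-4)/83 + 84*(8*(-4))**2/83))*(-21137) = (-1018 + (26 - 5616/(-32) - 18144/83*(-32) + (84/83)*(-32)**2))*(-21137) = (-1018 + (26 - 5616*(-1/32) + 580608/83 + (84/83)*1024))*(-21137) = (-1018 + (26 + 351/2 + 580608/83 + 86016/83))*(-21137) = (-1018 + 1366697/166)*(-21137) = (1197709/166)*(-21137) = -25315975133/166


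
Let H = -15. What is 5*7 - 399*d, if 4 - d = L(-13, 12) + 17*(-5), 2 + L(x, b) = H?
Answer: -42259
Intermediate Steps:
L(x, b) = -17 (L(x, b) = -2 - 15 = -17)
d = 106 (d = 4 - (-17 + 17*(-5)) = 4 - (-17 - 85) = 4 - 1*(-102) = 4 + 102 = 106)
5*7 - 399*d = 5*7 - 399*106 = 35 - 42294 = -42259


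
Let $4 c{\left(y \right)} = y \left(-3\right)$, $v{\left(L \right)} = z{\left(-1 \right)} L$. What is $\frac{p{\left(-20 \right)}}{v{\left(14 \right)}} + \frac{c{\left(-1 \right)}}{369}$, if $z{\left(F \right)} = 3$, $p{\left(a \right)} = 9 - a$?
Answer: $\frac{795}{1148} \approx 0.69251$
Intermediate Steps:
$v{\left(L \right)} = 3 L$
$c{\left(y \right)} = - \frac{3 y}{4}$ ($c{\left(y \right)} = \frac{y \left(-3\right)}{4} = \frac{\left(-3\right) y}{4} = - \frac{3 y}{4}$)
$\frac{p{\left(-20 \right)}}{v{\left(14 \right)}} + \frac{c{\left(-1 \right)}}{369} = \frac{9 - -20}{3 \cdot 14} + \frac{\left(- \frac{3}{4}\right) \left(-1\right)}{369} = \frac{9 + 20}{42} + \frac{3}{4} \cdot \frac{1}{369} = 29 \cdot \frac{1}{42} + \frac{1}{492} = \frac{29}{42} + \frac{1}{492} = \frac{795}{1148}$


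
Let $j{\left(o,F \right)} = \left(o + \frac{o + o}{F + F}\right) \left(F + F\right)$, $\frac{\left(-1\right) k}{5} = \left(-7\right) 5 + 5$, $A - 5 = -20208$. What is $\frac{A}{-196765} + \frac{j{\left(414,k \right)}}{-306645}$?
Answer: $- \frac{1227065699}{4022466895} \approx -0.30505$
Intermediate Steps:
$A = -20203$ ($A = 5 - 20208 = -20203$)
$k = 150$ ($k = - 5 \left(\left(-7\right) 5 + 5\right) = - 5 \left(-35 + 5\right) = \left(-5\right) \left(-30\right) = 150$)
$j{\left(o,F \right)} = 2 F \left(o + \frac{o}{F}\right)$ ($j{\left(o,F \right)} = \left(o + \frac{2 o}{2 F}\right) 2 F = \left(o + 2 o \frac{1}{2 F}\right) 2 F = \left(o + \frac{o}{F}\right) 2 F = 2 F \left(o + \frac{o}{F}\right)$)
$\frac{A}{-196765} + \frac{j{\left(414,k \right)}}{-306645} = - \frac{20203}{-196765} + \frac{2 \cdot 414 \left(1 + 150\right)}{-306645} = \left(-20203\right) \left(- \frac{1}{196765}\right) + 2 \cdot 414 \cdot 151 \left(- \frac{1}{306645}\right) = \frac{20203}{196765} + 125028 \left(- \frac{1}{306645}\right) = \frac{20203}{196765} - \frac{41676}{102215} = - \frac{1227065699}{4022466895}$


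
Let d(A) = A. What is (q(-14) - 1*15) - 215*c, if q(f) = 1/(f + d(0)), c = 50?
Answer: -150711/14 ≈ -10765.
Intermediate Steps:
q(f) = 1/f (q(f) = 1/(f + 0) = 1/f)
(q(-14) - 1*15) - 215*c = (1/(-14) - 1*15) - 215*50 = (-1/14 - 15) - 10750 = -211/14 - 10750 = -150711/14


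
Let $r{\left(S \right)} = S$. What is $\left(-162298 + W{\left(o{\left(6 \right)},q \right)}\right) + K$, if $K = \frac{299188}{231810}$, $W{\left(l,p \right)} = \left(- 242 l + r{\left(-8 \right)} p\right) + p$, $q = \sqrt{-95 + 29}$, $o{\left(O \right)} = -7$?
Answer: $- \frac{18614657026}{115905} - 7 i \sqrt{66} \approx -1.606 \cdot 10^{5} - 56.868 i$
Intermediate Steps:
$q = i \sqrt{66}$ ($q = \sqrt{-66} = i \sqrt{66} \approx 8.124 i$)
$W{\left(l,p \right)} = - 242 l - 7 p$ ($W{\left(l,p \right)} = \left(- 242 l - 8 p\right) + p = - 242 l - 7 p$)
$K = \frac{149594}{115905}$ ($K = 299188 \cdot \frac{1}{231810} = \frac{149594}{115905} \approx 1.2907$)
$\left(-162298 + W{\left(o{\left(6 \right)},q \right)}\right) + K = \left(-162298 - \left(-1694 + 7 i \sqrt{66}\right)\right) + \frac{149594}{115905} = \left(-162298 + \left(1694 - 7 i \sqrt{66}\right)\right) + \frac{149594}{115905} = \left(-160604 - 7 i \sqrt{66}\right) + \frac{149594}{115905} = - \frac{18614657026}{115905} - 7 i \sqrt{66}$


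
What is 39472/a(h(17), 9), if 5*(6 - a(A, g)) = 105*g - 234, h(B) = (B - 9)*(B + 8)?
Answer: -197360/681 ≈ -289.81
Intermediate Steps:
h(B) = (-9 + B)*(8 + B)
a(A, g) = 264/5 - 21*g (a(A, g) = 6 - (105*g - 234)/5 = 6 - (-234 + 105*g)/5 = 6 + (234/5 - 21*g) = 264/5 - 21*g)
39472/a(h(17), 9) = 39472/(264/5 - 21*9) = 39472/(264/5 - 189) = 39472/(-681/5) = 39472*(-5/681) = -197360/681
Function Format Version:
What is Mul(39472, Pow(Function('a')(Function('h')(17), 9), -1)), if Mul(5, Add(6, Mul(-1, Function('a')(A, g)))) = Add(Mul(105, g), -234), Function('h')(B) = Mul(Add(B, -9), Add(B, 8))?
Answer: Rational(-197360, 681) ≈ -289.81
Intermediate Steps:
Function('h')(B) = Mul(Add(-9, B), Add(8, B))
Function('a')(A, g) = Add(Rational(264, 5), Mul(-21, g)) (Function('a')(A, g) = Add(6, Mul(Rational(-1, 5), Add(Mul(105, g), -234))) = Add(6, Mul(Rational(-1, 5), Add(-234, Mul(105, g)))) = Add(6, Add(Rational(234, 5), Mul(-21, g))) = Add(Rational(264, 5), Mul(-21, g)))
Mul(39472, Pow(Function('a')(Function('h')(17), 9), -1)) = Mul(39472, Pow(Add(Rational(264, 5), Mul(-21, 9)), -1)) = Mul(39472, Pow(Add(Rational(264, 5), -189), -1)) = Mul(39472, Pow(Rational(-681, 5), -1)) = Mul(39472, Rational(-5, 681)) = Rational(-197360, 681)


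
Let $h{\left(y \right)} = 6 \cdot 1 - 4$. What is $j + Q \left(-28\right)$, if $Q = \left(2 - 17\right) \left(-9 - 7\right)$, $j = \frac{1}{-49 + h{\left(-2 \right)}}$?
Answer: $- \frac{315841}{47} \approx -6720.0$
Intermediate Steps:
$h{\left(y \right)} = 2$ ($h{\left(y \right)} = 6 - 4 = 2$)
$j = - \frac{1}{47}$ ($j = \frac{1}{-49 + 2} = \frac{1}{-47} = - \frac{1}{47} \approx -0.021277$)
$Q = 240$ ($Q = \left(-15\right) \left(-16\right) = 240$)
$j + Q \left(-28\right) = - \frac{1}{47} + 240 \left(-28\right) = - \frac{1}{47} - 6720 = - \frac{315841}{47}$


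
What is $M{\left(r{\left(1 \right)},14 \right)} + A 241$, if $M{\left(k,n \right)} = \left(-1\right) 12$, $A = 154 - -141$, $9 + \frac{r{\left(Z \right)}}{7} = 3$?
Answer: $71083$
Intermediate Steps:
$r{\left(Z \right)} = -42$ ($r{\left(Z \right)} = -63 + 7 \cdot 3 = -63 + 21 = -42$)
$A = 295$ ($A = 154 + 141 = 295$)
$M{\left(k,n \right)} = -12$
$M{\left(r{\left(1 \right)},14 \right)} + A 241 = -12 + 295 \cdot 241 = -12 + 71095 = 71083$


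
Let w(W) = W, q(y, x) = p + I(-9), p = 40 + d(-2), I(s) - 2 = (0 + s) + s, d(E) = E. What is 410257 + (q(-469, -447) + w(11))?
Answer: 410290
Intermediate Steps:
I(s) = 2 + 2*s (I(s) = 2 + ((0 + s) + s) = 2 + (s + s) = 2 + 2*s)
p = 38 (p = 40 - 2 = 38)
q(y, x) = 22 (q(y, x) = 38 + (2 + 2*(-9)) = 38 + (2 - 18) = 38 - 16 = 22)
410257 + (q(-469, -447) + w(11)) = 410257 + (22 + 11) = 410257 + 33 = 410290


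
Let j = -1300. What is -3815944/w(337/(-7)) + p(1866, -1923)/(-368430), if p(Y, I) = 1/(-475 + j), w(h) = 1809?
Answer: -831829046685397/394339839750 ≈ -2109.4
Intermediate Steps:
p(Y, I) = -1/1775 (p(Y, I) = 1/(-475 - 1300) = 1/(-1775) = -1/1775)
-3815944/w(337/(-7)) + p(1866, -1923)/(-368430) = -3815944/1809 - 1/1775/(-368430) = -3815944*1/1809 - 1/1775*(-1/368430) = -3815944/1809 + 1/653963250 = -831829046685397/394339839750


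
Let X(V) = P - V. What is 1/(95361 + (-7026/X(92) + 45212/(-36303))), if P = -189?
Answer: 10201143/973033557929 ≈ 1.0484e-5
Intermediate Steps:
X(V) = -189 - V
1/(95361 + (-7026/X(92) + 45212/(-36303))) = 1/(95361 + (-7026/(-189 - 1*92) + 45212/(-36303))) = 1/(95361 + (-7026/(-189 - 92) + 45212*(-1/36303))) = 1/(95361 + (-7026/(-281) - 45212/36303)) = 1/(95361 + (-7026*(-1/281) - 45212/36303)) = 1/(95361 + (7026/281 - 45212/36303)) = 1/(95361 + 242360306/10201143) = 1/(973033557929/10201143) = 10201143/973033557929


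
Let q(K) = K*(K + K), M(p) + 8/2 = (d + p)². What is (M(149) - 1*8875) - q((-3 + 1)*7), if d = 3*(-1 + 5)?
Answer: 16650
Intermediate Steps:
d = 12 (d = 3*4 = 12)
M(p) = -4 + (12 + p)²
q(K) = 2*K² (q(K) = K*(2*K) = 2*K²)
(M(149) - 1*8875) - q((-3 + 1)*7) = ((-4 + (12 + 149)²) - 1*8875) - 2*((-3 + 1)*7)² = ((-4 + 161²) - 8875) - 2*(-2*7)² = ((-4 + 25921) - 8875) - 2*(-14)² = (25917 - 8875) - 2*196 = 17042 - 1*392 = 17042 - 392 = 16650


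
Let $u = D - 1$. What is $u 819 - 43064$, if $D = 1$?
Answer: $-43064$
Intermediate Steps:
$u = 0$ ($u = 1 - 1 = 0$)
$u 819 - 43064 = 0 \cdot 819 - 43064 = 0 - 43064 = -43064$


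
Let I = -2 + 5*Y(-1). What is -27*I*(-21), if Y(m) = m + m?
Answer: -6804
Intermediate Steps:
Y(m) = 2*m
I = -12 (I = -2 + 5*(2*(-1)) = -2 + 5*(-2) = -2 - 10 = -12)
-27*I*(-21) = -27*(-12)*(-21) = 324*(-21) = -6804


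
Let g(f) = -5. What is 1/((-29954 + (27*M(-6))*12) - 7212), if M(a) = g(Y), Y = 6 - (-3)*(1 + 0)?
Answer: -1/38786 ≈ -2.5783e-5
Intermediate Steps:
Y = 9 (Y = 6 - (-3) = 6 - 1*(-3) = 6 + 3 = 9)
M(a) = -5
1/((-29954 + (27*M(-6))*12) - 7212) = 1/((-29954 + (27*(-5))*12) - 7212) = 1/((-29954 - 135*12) - 7212) = 1/((-29954 - 1620) - 7212) = 1/(-31574 - 7212) = 1/(-38786) = -1/38786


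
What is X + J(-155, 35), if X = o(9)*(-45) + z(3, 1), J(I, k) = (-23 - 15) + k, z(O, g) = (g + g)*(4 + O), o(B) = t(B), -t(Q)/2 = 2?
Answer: 191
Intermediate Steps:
t(Q) = -4 (t(Q) = -2*2 = -4)
o(B) = -4
z(O, g) = 2*g*(4 + O) (z(O, g) = (2*g)*(4 + O) = 2*g*(4 + O))
J(I, k) = -38 + k
X = 194 (X = -4*(-45) + 2*1*(4 + 3) = 180 + 2*1*7 = 180 + 14 = 194)
X + J(-155, 35) = 194 + (-38 + 35) = 194 - 3 = 191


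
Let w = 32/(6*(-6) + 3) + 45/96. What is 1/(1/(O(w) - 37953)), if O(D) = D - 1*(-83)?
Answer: -39991249/1056 ≈ -37871.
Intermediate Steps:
w = -529/1056 (w = 32/(-36 + 3) + 45*(1/96) = 32/(-33) + 15/32 = 32*(-1/33) + 15/32 = -32/33 + 15/32 = -529/1056 ≈ -0.50095)
O(D) = 83 + D (O(D) = D + 83 = 83 + D)
1/(1/(O(w) - 37953)) = 1/(1/((83 - 529/1056) - 37953)) = 1/(1/(87119/1056 - 37953)) = 1/(1/(-39991249/1056)) = 1/(-1056/39991249) = -39991249/1056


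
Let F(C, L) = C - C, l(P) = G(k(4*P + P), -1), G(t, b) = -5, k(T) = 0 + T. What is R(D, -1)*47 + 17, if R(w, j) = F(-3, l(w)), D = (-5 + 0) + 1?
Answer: 17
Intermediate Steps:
k(T) = T
l(P) = -5
F(C, L) = 0
D = -4 (D = -5 + 1 = -4)
R(w, j) = 0
R(D, -1)*47 + 17 = 0*47 + 17 = 0 + 17 = 17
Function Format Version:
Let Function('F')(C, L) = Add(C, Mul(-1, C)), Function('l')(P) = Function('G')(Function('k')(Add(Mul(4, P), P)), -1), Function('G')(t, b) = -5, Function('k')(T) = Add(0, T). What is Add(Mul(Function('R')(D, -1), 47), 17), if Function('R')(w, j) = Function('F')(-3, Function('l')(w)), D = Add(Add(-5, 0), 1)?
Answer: 17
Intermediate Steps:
Function('k')(T) = T
Function('l')(P) = -5
Function('F')(C, L) = 0
D = -4 (D = Add(-5, 1) = -4)
Function('R')(w, j) = 0
Add(Mul(Function('R')(D, -1), 47), 17) = Add(Mul(0, 47), 17) = Add(0, 17) = 17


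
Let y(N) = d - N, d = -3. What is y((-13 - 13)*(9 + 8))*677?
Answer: 297203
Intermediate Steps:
y(N) = -3 - N
y((-13 - 13)*(9 + 8))*677 = (-3 - (-13 - 13)*(9 + 8))*677 = (-3 - (-26)*17)*677 = (-3 - 1*(-442))*677 = (-3 + 442)*677 = 439*677 = 297203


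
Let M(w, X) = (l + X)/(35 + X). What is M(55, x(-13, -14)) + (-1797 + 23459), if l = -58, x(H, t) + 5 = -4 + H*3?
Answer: 281712/13 ≈ 21670.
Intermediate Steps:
x(H, t) = -9 + 3*H (x(H, t) = -5 + (-4 + H*3) = -5 + (-4 + 3*H) = -9 + 3*H)
M(w, X) = (-58 + X)/(35 + X)
M(55, x(-13, -14)) + (-1797 + 23459) = (-58 + (-9 + 3*(-13)))/(35 + (-9 + 3*(-13))) + (-1797 + 23459) = (-58 + (-9 - 39))/(35 + (-9 - 39)) + 21662 = (-58 - 48)/(35 - 48) + 21662 = -106/(-13) + 21662 = -1/13*(-106) + 21662 = 106/13 + 21662 = 281712/13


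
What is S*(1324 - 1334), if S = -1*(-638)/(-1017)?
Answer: 6380/1017 ≈ 6.2734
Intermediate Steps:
S = -638/1017 (S = 638*(-1/1017) = -638/1017 ≈ -0.62734)
S*(1324 - 1334) = -638*(1324 - 1334)/1017 = -638/1017*(-10) = 6380/1017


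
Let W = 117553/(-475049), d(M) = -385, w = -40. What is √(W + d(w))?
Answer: 3*I*√9659932345498/475049 ≈ 19.628*I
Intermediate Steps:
W = -117553/475049 (W = 117553*(-1/475049) = -117553/475049 ≈ -0.24745)
√(W + d(w)) = √(-117553/475049 - 385) = √(-183011418/475049) = 3*I*√9659932345498/475049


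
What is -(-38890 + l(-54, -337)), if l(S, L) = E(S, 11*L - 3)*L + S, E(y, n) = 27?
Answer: 48043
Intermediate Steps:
l(S, L) = S + 27*L (l(S, L) = 27*L + S = S + 27*L)
-(-38890 + l(-54, -337)) = -(-38890 + (-54 + 27*(-337))) = -(-38890 + (-54 - 9099)) = -(-38890 - 9153) = -1*(-48043) = 48043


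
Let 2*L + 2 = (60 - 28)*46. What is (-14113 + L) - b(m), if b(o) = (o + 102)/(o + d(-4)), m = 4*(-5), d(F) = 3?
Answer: -227344/17 ≈ -13373.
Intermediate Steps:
m = -20
L = 735 (L = -1 + ((60 - 28)*46)/2 = -1 + (32*46)/2 = -1 + (½)*1472 = -1 + 736 = 735)
b(o) = (102 + o)/(3 + o) (b(o) = (o + 102)/(o + 3) = (102 + o)/(3 + o))
(-14113 + L) - b(m) = (-14113 + 735) - (102 - 20)/(3 - 20) = -13378 - 82/(-17) = -13378 - (-1)*82/17 = -13378 - 1*(-82/17) = -13378 + 82/17 = -227344/17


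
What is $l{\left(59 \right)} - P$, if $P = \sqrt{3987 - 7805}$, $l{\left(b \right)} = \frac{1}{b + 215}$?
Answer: $\frac{1}{274} - i \sqrt{3818} \approx 0.0036496 - 61.79 i$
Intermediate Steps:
$l{\left(b \right)} = \frac{1}{215 + b}$
$P = i \sqrt{3818}$ ($P = \sqrt{-3818} = i \sqrt{3818} \approx 61.79 i$)
$l{\left(59 \right)} - P = \frac{1}{215 + 59} - i \sqrt{3818} = \frac{1}{274} - i \sqrt{3818}$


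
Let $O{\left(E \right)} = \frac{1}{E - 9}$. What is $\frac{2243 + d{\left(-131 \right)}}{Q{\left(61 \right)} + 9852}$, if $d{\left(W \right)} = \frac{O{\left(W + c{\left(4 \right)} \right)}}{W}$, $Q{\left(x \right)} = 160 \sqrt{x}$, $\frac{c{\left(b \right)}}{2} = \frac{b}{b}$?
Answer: $\frac{33290692055}{143871207976} - \frac{202744775 \sqrt{61}}{53951702991} \approx 0.20204$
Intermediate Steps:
$c{\left(b \right)} = 2$ ($c{\left(b \right)} = 2 \frac{b}{b} = 2 \cdot 1 = 2$)
$O{\left(E \right)} = \frac{1}{-9 + E}$
$d{\left(W \right)} = \frac{1}{W \left(-7 + W\right)}$ ($d{\left(W \right)} = \frac{1}{\left(-9 + \left(W + 2\right)\right) W} = \frac{1}{\left(-9 + \left(2 + W\right)\right) W} = \frac{1}{\left(-7 + W\right) W} = \frac{1}{W \left(-7 + W\right)}$)
$\frac{2243 + d{\left(-131 \right)}}{Q{\left(61 \right)} + 9852} = \frac{2243 + \frac{1}{\left(-131\right) \left(-7 - 131\right)}}{160 \sqrt{61} + 9852} = \frac{2243 - \frac{1}{131 \left(-138\right)}}{9852 + 160 \sqrt{61}} = \frac{2243 - - \frac{1}{18078}}{9852 + 160 \sqrt{61}} = \frac{2243 + \frac{1}{18078}}{9852 + 160 \sqrt{61}} = \frac{40548955}{18078 \left(9852 + 160 \sqrt{61}\right)}$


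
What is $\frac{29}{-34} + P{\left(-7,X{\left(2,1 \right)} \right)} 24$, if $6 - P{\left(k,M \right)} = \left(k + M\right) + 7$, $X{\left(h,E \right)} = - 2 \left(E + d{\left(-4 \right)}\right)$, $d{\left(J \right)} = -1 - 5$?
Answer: $- \frac{3293}{34} \approx -96.853$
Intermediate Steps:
$d{\left(J \right)} = -6$
$X{\left(h,E \right)} = 12 - 2 E$ ($X{\left(h,E \right)} = - 2 \left(E - 6\right) = - 2 \left(-6 + E\right) = 12 - 2 E$)
$P{\left(k,M \right)} = -1 - M - k$ ($P{\left(k,M \right)} = 6 - \left(\left(k + M\right) + 7\right) = 6 - \left(\left(M + k\right) + 7\right) = 6 - \left(7 + M + k\right) = -1 - M - k$)
$\frac{29}{-34} + P{\left(-7,X{\left(2,1 \right)} \right)} 24 = \frac{29}{-34} + \left(-1 - \left(12 - 2\right) - -7\right) 24 = 29 \left(- \frac{1}{34}\right) + \left(-1 - \left(12 - 2\right) + 7\right) 24 = - \frac{29}{34} + \left(-1 - 10 + 7\right) 24 = - \frac{29}{34} - 96 = - \frac{3293}{34}$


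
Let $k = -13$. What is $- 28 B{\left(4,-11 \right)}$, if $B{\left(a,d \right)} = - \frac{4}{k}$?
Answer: $- \frac{112}{13} \approx -8.6154$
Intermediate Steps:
$B{\left(a,d \right)} = \frac{4}{13}$ ($B{\left(a,d \right)} = - \frac{4}{-13} = \left(-4\right) \left(- \frac{1}{13}\right) = \frac{4}{13}$)
$- 28 B{\left(4,-11 \right)} = \left(-28\right) \frac{4}{13} = - \frac{112}{13}$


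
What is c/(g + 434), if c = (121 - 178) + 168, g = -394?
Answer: 111/40 ≈ 2.7750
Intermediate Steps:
c = 111 (c = -57 + 168 = 111)
c/(g + 434) = 111/(-394 + 434) = 111/40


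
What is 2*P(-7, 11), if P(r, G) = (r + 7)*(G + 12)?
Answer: 0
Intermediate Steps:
P(r, G) = (7 + r)*(12 + G)
2*P(-7, 11) = 2*(84 + 7*11 + 12*(-7) + 11*(-7)) = 2*(84 + 77 - 84 - 77) = 2*0 = 0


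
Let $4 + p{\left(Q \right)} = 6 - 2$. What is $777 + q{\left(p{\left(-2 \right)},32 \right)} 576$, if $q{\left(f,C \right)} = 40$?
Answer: $23817$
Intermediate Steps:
$p{\left(Q \right)} = 0$ ($p{\left(Q \right)} = -4 + \left(6 - 2\right) = -4 + 4 = 0$)
$777 + q{\left(p{\left(-2 \right)},32 \right)} 576 = 777 + 40 \cdot 576 = 777 + 23040 = 23817$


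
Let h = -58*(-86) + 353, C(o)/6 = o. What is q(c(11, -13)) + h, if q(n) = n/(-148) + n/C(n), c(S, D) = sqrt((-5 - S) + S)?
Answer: 32047/6 - I*sqrt(5)/148 ≈ 5341.2 - 0.015109*I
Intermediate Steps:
C(o) = 6*o
h = 5341 (h = 4988 + 353 = 5341)
c(S, D) = I*sqrt(5) (c(S, D) = sqrt(-5) = I*sqrt(5))
q(n) = 1/6 - n/148 (q(n) = n/(-148) + n/((6*n)) = n*(-1/148) + n*(1/(6*n)) = -n/148 + 1/6 = 1/6 - n/148)
q(c(11, -13)) + h = (1/6 - I*sqrt(5)/148) + 5341 = 32047/6 - I*sqrt(5)/148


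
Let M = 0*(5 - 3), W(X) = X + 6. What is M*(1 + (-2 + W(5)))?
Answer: 0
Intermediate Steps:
W(X) = 6 + X
M = 0 (M = 0*2 = 0)
M*(1 + (-2 + W(5))) = 0*(1 + (-2 + (6 + 5))) = 0*(1 + (-2 + 11)) = 0*(1 + 9) = 0*10 = 0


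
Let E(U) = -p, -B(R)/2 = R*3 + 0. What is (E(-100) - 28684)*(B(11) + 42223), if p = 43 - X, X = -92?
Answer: -1214922583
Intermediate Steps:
B(R) = -6*R (B(R) = -2*(R*3 + 0) = -2*(3*R + 0) = -6*R)
p = 135 (p = 43 - 1*(-92) = 43 + 92 = 135)
E(U) = -135 (E(U) = -1*135 = -135)
(E(-100) - 28684)*(B(11) + 42223) = (-135 - 28684)*(-6*11 + 42223) = -28819*(-66 + 42223) = -28819*42157 = -1214922583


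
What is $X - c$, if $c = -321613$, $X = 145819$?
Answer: $467432$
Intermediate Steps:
$X - c = 145819 - -321613 = 145819 + 321613 = 467432$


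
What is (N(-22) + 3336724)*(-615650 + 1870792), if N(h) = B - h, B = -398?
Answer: 4187590501416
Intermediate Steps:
N(h) = -398 - h
(N(-22) + 3336724)*(-615650 + 1870792) = ((-398 - 1*(-22)) + 3336724)*(-615650 + 1870792) = ((-398 + 22) + 3336724)*1255142 = (-376 + 3336724)*1255142 = 3336348*1255142 = 4187590501416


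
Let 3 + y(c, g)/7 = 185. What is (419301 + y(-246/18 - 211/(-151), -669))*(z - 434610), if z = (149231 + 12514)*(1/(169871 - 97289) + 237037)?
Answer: 390115506370260931375/24194 ≈ 1.6124e+16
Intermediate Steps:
y(c, g) = 1274 (y(c, g) = -21 + 7*185 = -21 + 1295 = 1274)
z = 927587062229525/24194 (z = 161745*(1/72582 + 237037) = 161745*(17204619535/72582) = 927587062229525/24194 ≈ 3.8340e+10)
(419301 + y(-246/18 - 211/(-151), -669))*(z - 434610) = (419301 + 1274)*(927587062229525/24194 - 434610) = 420575*(927576547275185/24194) = 390115506370260931375/24194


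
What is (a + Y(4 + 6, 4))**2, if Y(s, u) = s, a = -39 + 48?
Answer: 361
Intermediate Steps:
a = 9
(a + Y(4 + 6, 4))**2 = (9 + (4 + 6))**2 = (9 + 10)**2 = 19**2 = 361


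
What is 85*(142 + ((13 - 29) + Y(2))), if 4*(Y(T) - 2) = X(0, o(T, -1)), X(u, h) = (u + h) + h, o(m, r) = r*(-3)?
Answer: 22015/2 ≈ 11008.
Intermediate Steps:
o(m, r) = -3*r
X(u, h) = u + 2*h (X(u, h) = (h + u) + h = u + 2*h)
Y(T) = 7/2 (Y(T) = 2 + (0 + 2*(-3*(-1)))/4 = 2 + (0 + 2*3)/4 = 2 + (0 + 6)/4 = 2 + (¼)*6 = 2 + 3/2 = 7/2)
85*(142 + ((13 - 29) + Y(2))) = 85*(142 + ((13 - 29) + 7/2)) = 85*(142 + (-16 + 7/2)) = 85*(142 - 25/2) = 85*(259/2) = 22015/2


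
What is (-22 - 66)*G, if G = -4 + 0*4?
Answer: 352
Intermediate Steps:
G = -4 (G = -4 + 0 = -4)
(-22 - 66)*G = (-22 - 66)*(-4) = -88*(-4) = 352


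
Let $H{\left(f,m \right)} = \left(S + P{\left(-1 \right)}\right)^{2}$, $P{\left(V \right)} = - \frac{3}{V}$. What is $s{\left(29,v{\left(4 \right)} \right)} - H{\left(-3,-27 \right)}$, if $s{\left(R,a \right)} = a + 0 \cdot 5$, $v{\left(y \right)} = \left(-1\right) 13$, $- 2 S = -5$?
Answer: $- \frac{173}{4} \approx -43.25$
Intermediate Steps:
$S = \frac{5}{2}$ ($S = \left(- \frac{1}{2}\right) \left(-5\right) = \frac{5}{2} \approx 2.5$)
$v{\left(y \right)} = -13$
$H{\left(f,m \right)} = \frac{121}{4}$ ($H{\left(f,m \right)} = \left(\frac{5}{2} - \frac{3}{-1}\right)^{2} = \left(\frac{5}{2} - -3\right)^{2} = \left(\frac{5}{2} + 3\right)^{2} = \left(\frac{11}{2}\right)^{2} = \frac{121}{4}$)
$s{\left(R,a \right)} = a$ ($s{\left(R,a \right)} = a + 0 = a$)
$s{\left(29,v{\left(4 \right)} \right)} - H{\left(-3,-27 \right)} = -13 - \frac{121}{4} = - \frac{173}{4}$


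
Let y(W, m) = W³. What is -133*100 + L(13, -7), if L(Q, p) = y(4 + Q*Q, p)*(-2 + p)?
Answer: -46612753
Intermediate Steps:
L(Q, p) = (4 + Q²)³*(-2 + p) (L(Q, p) = (4 + Q*Q)³*(-2 + p) = (4 + Q²)³*(-2 + p))
-133*100 + L(13, -7) = -133*100 + (4 + 13²)³*(-2 - 7) = -13300 + (4 + 169)³*(-9) = -13300 + 173³*(-9) = -13300 + 5177717*(-9) = -13300 - 46599453 = -46612753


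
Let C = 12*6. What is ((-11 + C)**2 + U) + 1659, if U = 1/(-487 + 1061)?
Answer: 3088121/574 ≈ 5380.0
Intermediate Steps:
U = 1/574 ≈ 0.0017422
C = 72
((-11 + C)**2 + U) + 1659 = ((-11 + 72)**2 + 1/574) + 1659 = (61**2 + 1/574) + 1659 = (3721 + 1/574) + 1659 = 2135855/574 + 1659 = 3088121/574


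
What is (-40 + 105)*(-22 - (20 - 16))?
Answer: -1690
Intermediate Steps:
(-40 + 105)*(-22 - (20 - 16)) = 65*(-22 - 1*4) = 65*(-22 - 4) = 65*(-26) = -1690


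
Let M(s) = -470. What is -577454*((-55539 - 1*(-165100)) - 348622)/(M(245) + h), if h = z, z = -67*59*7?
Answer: -138046730694/28141 ≈ -4.9055e+6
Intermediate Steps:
z = -27671 (z = -3953*7 = -27671)
h = -27671
-577454*((-55539 - 1*(-165100)) - 348622)/(M(245) + h) = -577454*((-55539 - 1*(-165100)) - 348622)/(-470 - 27671) = -577454/((-28141/((-55539 + 165100) - 348622))) = -577454/((-28141/(109561 - 348622))) = -577454/((-28141/(-239061))) = -577454/((-28141*(-1/239061))) = -577454/28141/239061 = -577454*239061/28141 = -138046730694/28141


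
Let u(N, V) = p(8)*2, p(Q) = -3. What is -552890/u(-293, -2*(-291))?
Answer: 276445/3 ≈ 92148.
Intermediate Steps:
u(N, V) = -6 (u(N, V) = -3*2 = -6)
-552890/u(-293, -2*(-291)) = -552890/(-6) = -552890*(-1/6) = 276445/3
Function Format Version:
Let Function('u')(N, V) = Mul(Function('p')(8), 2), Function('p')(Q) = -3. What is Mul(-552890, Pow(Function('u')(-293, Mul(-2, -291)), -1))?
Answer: Rational(276445, 3) ≈ 92148.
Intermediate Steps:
Function('u')(N, V) = -6 (Function('u')(N, V) = Mul(-3, 2) = -6)
Mul(-552890, Pow(Function('u')(-293, Mul(-2, -291)), -1)) = Mul(-552890, Pow(-6, -1)) = Mul(-552890, Rational(-1, 6)) = Rational(276445, 3)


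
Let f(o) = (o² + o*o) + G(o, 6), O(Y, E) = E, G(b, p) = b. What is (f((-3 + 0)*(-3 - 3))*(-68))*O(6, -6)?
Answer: 271728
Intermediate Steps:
f(o) = o + 2*o² (f(o) = (o² + o*o) + o = (o² + o²) + o = 2*o² + o = o + 2*o²)
(f((-3 + 0)*(-3 - 3))*(-68))*O(6, -6) = ((((-3 + 0)*(-3 - 3))*(1 + 2*((-3 + 0)*(-3 - 3))))*(-68))*(-6) = (((-3*(-6))*(1 + 2*(-3*(-6))))*(-68))*(-6) = ((18*(1 + 2*18))*(-68))*(-6) = ((18*(1 + 36))*(-68))*(-6) = ((18*37)*(-68))*(-6) = (666*(-68))*(-6) = -45288*(-6) = 271728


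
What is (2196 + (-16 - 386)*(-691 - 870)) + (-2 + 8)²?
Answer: 629754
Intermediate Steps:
(2196 + (-16 - 386)*(-691 - 870)) + (-2 + 8)² = (2196 - 402*(-1561)) + 6² = (2196 + 627522) + 36 = 629718 + 36 = 629754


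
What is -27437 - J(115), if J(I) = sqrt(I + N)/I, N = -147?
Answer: -27437 - 4*I*sqrt(2)/115 ≈ -27437.0 - 0.04919*I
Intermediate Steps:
J(I) = sqrt(-147 + I)/I (J(I) = sqrt(I - 147)/I = sqrt(-147 + I)/I)
-27437 - J(115) = -27437 - sqrt(-147 + 115)/115 = -27437 - sqrt(-32)/115 = -27437 - 4*I*sqrt(2)/115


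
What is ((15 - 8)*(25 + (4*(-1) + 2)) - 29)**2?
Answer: 17424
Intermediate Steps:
((15 - 8)*(25 + (4*(-1) + 2)) - 29)**2 = (7*(25 + (-4 + 2)) - 29)**2 = (7*(25 - 2) - 29)**2 = (7*23 - 29)**2 = (161 - 29)**2 = 132**2 = 17424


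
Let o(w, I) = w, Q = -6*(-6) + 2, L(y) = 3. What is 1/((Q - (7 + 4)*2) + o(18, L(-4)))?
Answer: 1/34 ≈ 0.029412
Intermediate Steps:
Q = 38 (Q = 36 + 2 = 38)
1/((Q - (7 + 4)*2) + o(18, L(-4))) = 1/((38 - (7 + 4)*2) + 18) = 1/((38 - 11*2) + 18) = 1/((38 - 1*22) + 18) = 1/((38 - 22) + 18) = 1/(16 + 18) = 1/34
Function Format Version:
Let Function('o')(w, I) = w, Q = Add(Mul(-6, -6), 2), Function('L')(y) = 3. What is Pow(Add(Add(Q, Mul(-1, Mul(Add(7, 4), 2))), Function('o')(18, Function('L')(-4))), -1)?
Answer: Rational(1, 34) ≈ 0.029412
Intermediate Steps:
Q = 38 (Q = Add(36, 2) = 38)
Pow(Add(Add(Q, Mul(-1, Mul(Add(7, 4), 2))), Function('o')(18, Function('L')(-4))), -1) = Pow(Add(Add(38, Mul(-1, Mul(Add(7, 4), 2))), 18), -1) = Pow(Add(Add(38, Mul(-1, Mul(11, 2))), 18), -1) = Pow(Add(Add(38, Mul(-1, 22)), 18), -1) = Pow(Add(Add(38, -22), 18), -1) = Pow(Add(16, 18), -1) = Pow(34, -1) = Rational(1, 34)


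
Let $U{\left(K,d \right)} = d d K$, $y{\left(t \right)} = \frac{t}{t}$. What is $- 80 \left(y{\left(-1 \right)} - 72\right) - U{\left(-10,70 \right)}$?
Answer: $54680$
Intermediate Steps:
$y{\left(t \right)} = 1$
$U{\left(K,d \right)} = K d^{2}$ ($U{\left(K,d \right)} = d^{2} K = K d^{2}$)
$- 80 \left(y{\left(-1 \right)} - 72\right) - U{\left(-10,70 \right)} = - 80 \left(1 - 72\right) - - 10 \cdot 70^{2} = \left(-80\right) \left(-71\right) - \left(-10\right) 4900 = 5680 - -49000 = 5680 + 49000 = 54680$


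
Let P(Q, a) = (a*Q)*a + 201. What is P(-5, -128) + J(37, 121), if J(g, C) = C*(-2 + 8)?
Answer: -80993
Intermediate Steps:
J(g, C) = 6*C (J(g, C) = C*6 = 6*C)
P(Q, a) = 201 + Q*a² (P(Q, a) = (Q*a)*a + 201 = Q*a² + 201 = 201 + Q*a²)
P(-5, -128) + J(37, 121) = (201 - 5*(-128)²) + 6*121 = (201 - 5*16384) + 726 = (201 - 81920) + 726 = -81719 + 726 = -80993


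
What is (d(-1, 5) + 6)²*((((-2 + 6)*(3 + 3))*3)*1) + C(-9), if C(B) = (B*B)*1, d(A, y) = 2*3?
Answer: 10449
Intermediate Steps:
d(A, y) = 6
C(B) = B² (C(B) = B²*1 = B²)
(d(-1, 5) + 6)²*((((-2 + 6)*(3 + 3))*3)*1) + C(-9) = (6 + 6)²*((((-2 + 6)*(3 + 3))*3)*1) + (-9)² = 12²*(((4*6)*3)*1) + 81 = 144*((24*3)*1) + 81 = 144*(72*1) + 81 = 144*72 + 81 = 10368 + 81 = 10449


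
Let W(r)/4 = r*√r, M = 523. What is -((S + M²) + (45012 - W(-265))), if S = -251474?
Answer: -67067 - 1060*I*√265 ≈ -67067.0 - 17256.0*I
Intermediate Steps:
W(r) = 4*r^(3/2) (W(r) = 4*(r*√r) = 4*r^(3/2))
-((S + M²) + (45012 - W(-265))) = -((-251474 + 523²) + (45012 - 4*(-265)^(3/2))) = -((-251474 + 273529) + (45012 - 4*(-265*I*√265))) = -(22055 + (45012 - (-1060)*I*√265)) = -(22055 + (45012 + 1060*I*√265)) = -(67067 + 1060*I*√265) = -67067 - 1060*I*√265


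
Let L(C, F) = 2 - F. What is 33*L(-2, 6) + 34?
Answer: -98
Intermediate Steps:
33*L(-2, 6) + 34 = 33*(2 - 1*6) + 34 = 33*(2 - 6) + 34 = 33*(-4) + 34 = -132 + 34 = -98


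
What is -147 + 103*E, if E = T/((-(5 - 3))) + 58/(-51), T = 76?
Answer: -213085/51 ≈ -4178.1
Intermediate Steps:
E = -1996/51 (E = 76/((-(5 - 3))) + 58/(-51) = 76/((-1*2)) + 58*(-1/51) = 76/(-2) - 58/51 = 76*(-½) - 58/51 = -38 - 58/51 = -1996/51 ≈ -39.137)
-147 + 103*E = -147 + 103*(-1996/51) = -147 - 205588/51 = -213085/51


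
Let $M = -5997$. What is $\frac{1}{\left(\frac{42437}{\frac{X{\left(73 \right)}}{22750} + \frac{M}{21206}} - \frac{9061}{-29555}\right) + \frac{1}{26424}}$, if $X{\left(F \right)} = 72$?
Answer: $- \frac{17559253805961960}{2664785332902539328893} \approx -6.5894 \cdot 10^{-6}$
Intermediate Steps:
$\frac{1}{\left(\frac{42437}{\frac{X{\left(73 \right)}}{22750} + \frac{M}{21206}} - \frac{9061}{-29555}\right) + \frac{1}{26424}} = \frac{1}{\left(\frac{42437}{\frac{72}{22750} - \frac{5997}{21206}} - \frac{9061}{-29555}\right) + \frac{1}{26424}} = \frac{1}{\left(\frac{42437}{72 \cdot \frac{1}{22750} - \frac{5997}{21206}} - - \frac{9061}{29555}\right) + \frac{1}{26424}} = \frac{1}{\left(\frac{42437}{\frac{36}{11375} - \frac{5997}{21206}} + \frac{9061}{29555}\right) + \frac{1}{26424}} = \frac{1}{\left(\frac{42437}{- \frac{67452459}{241218250}} + \frac{9061}{29555}\right) + \frac{1}{26424}} = \frac{1}{\left(42437 \left(- \frac{241218250}{67452459}\right) + \frac{9061}{29555}\right) + \frac{1}{26424}} = \frac{1}{\left(- \frac{10236578875250}{67452459} + \frac{9061}{29555}\right) + \frac{1}{26424}} = \frac{1}{- \frac{302541477471282751}{1993557425745} + \frac{1}{26424}} = \frac{1}{- \frac{2664785332902539328893}{17559253805961960}} = - \frac{17559253805961960}{2664785332902539328893}$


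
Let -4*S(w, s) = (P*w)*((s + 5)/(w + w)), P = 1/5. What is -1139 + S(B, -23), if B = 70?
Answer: -22771/20 ≈ -1138.6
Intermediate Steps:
P = 1/5 ≈ 0.20000
S(w, s) = -1/8 - s/40 (S(w, s) = -w/5*(s + 5)/(w + w)/4 = -w/5*(5 + s)/((2*w))/4 = -w/5*(5 + s)*(1/(2*w))/4 = -w/5*(5 + s)/(2*w)/4 = -(1/2 + s/10)/4 = -1/8 - s/40)
-1139 + S(B, -23) = -1139 + (-1/8 - 1/40*(-23)) = -1139 + (-1/8 + 23/40) = -1139 + 9/20 = -22771/20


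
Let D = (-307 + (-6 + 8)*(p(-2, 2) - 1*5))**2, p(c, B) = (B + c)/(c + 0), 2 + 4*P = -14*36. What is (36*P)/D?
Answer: -4554/100489 ≈ -0.045318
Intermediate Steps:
P = -253/2 (P = -1/2 + (-14*36)/4 = -1/2 + (1/4)*(-504) = -1/2 - 126 = -253/2 ≈ -126.50)
p(c, B) = (B + c)/c
D = 100489 (D = (-307 + (-6 + 8)*((2 - 2)/(-2) - 1*5))**2 = (-307 + 2*(-1/2*0 - 5))**2 = (-307 + 2*(0 - 5))**2 = (-307 + 2*(-5))**2 = (-307 - 10)**2 = (-317)**2 = 100489)
(36*P)/D = (36*(-253/2))/100489 = -4554*1/100489 = -4554/100489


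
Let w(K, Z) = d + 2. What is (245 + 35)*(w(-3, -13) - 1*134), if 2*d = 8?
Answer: -35840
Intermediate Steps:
d = 4 (d = (½)*8 = 4)
w(K, Z) = 6 (w(K, Z) = 4 + 2 = 6)
(245 + 35)*(w(-3, -13) - 1*134) = (245 + 35)*(6 - 1*134) = 280*(6 - 134) = 280*(-128) = -35840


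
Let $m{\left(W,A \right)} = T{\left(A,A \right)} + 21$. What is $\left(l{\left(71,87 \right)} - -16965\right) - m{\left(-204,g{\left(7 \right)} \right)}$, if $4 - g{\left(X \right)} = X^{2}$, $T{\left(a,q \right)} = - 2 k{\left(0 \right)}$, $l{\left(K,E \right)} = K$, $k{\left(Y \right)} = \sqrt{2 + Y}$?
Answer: $17015 + 2 \sqrt{2} \approx 17018.0$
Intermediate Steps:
$T{\left(a,q \right)} = - 2 \sqrt{2}$ ($T{\left(a,q \right)} = - 2 \sqrt{2 + 0} = - 2 \sqrt{2}$)
$g{\left(X \right)} = 4 - X^{2}$
$m{\left(W,A \right)} = 21 - 2 \sqrt{2}$ ($m{\left(W,A \right)} = - 2 \sqrt{2} + 21 = 21 - 2 \sqrt{2}$)
$\left(l{\left(71,87 \right)} - -16965\right) - m{\left(-204,g{\left(7 \right)} \right)} = \left(71 - -16965\right) - \left(21 - 2 \sqrt{2}\right) = \left(71 + 16965\right) - \left(21 - 2 \sqrt{2}\right) = 17036 - \left(21 - 2 \sqrt{2}\right) = 17015 + 2 \sqrt{2}$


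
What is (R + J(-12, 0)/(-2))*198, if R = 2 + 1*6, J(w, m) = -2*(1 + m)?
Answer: 1782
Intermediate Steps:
J(w, m) = -2 - 2*m
R = 8 (R = 2 + 6 = 8)
(R + J(-12, 0)/(-2))*198 = (8 + (-2 - 2*0)/(-2))*198 = (8 + (-2 + 0)*(-½))*198 = (8 - 2*(-½))*198 = (8 + 1)*198 = 9*198 = 1782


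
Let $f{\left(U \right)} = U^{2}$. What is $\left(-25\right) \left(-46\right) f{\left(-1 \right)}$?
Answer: $1150$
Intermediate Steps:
$\left(-25\right) \left(-46\right) f{\left(-1 \right)} = \left(-25\right) \left(-46\right) \left(-1\right)^{2} = 1150 \cdot 1 = 1150$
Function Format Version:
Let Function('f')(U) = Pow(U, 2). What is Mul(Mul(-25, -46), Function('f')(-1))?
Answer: 1150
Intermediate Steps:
Mul(Mul(-25, -46), Function('f')(-1)) = Mul(Mul(-25, -46), Pow(-1, 2)) = Mul(1150, 1) = 1150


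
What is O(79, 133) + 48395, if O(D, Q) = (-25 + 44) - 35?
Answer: 48379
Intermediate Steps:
O(D, Q) = -16 (O(D, Q) = 19 - 35 = -16)
O(79, 133) + 48395 = -16 + 48395 = 48379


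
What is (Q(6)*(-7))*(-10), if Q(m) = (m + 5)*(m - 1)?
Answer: 3850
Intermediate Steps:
Q(m) = (-1 + m)*(5 + m) (Q(m) = (5 + m)*(-1 + m) = (-1 + m)*(5 + m))
(Q(6)*(-7))*(-10) = ((-5 + 6² + 4*6)*(-7))*(-10) = ((-5 + 36 + 24)*(-7))*(-10) = (55*(-7))*(-10) = -385*(-10) = 3850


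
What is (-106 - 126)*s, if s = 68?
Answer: -15776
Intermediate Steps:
(-106 - 126)*s = (-106 - 126)*68 = -232*68 = -15776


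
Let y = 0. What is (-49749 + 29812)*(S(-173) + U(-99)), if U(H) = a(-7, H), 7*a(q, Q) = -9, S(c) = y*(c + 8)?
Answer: 179433/7 ≈ 25633.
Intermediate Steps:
S(c) = 0 (S(c) = 0*(c + 8) = 0*(8 + c) = 0)
a(q, Q) = -9/7 (a(q, Q) = (⅐)*(-9) = -9/7)
U(H) = -9/7
(-49749 + 29812)*(S(-173) + U(-99)) = (-49749 + 29812)*(0 - 9/7) = -19937*(-9/7) = 179433/7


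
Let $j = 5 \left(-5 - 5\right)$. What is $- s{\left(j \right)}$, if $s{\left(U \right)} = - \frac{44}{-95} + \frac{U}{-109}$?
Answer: $- \frac{9546}{10355} \approx -0.92187$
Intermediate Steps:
$j = -50$ ($j = 5 \left(-10\right) = -50$)
$s{\left(U \right)} = \frac{44}{95} - \frac{U}{109}$ ($s{\left(U \right)} = \left(-44\right) \left(- \frac{1}{95}\right) + U \left(- \frac{1}{109}\right) = \frac{44}{95} - \frac{U}{109}$)
$- s{\left(j \right)} = - (\frac{44}{95} - - \frac{50}{109}) = - (\frac{44}{95} + \frac{50}{109}) = \left(-1\right) \frac{9546}{10355} = - \frac{9546}{10355}$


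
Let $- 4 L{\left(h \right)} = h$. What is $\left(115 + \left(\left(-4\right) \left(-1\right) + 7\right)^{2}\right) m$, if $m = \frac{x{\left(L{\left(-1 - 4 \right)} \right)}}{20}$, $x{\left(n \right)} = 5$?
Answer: $59$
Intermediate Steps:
$L{\left(h \right)} = - \frac{h}{4}$
$m = \frac{1}{4}$ ($m = \frac{5}{20} = 5 \cdot \frac{1}{20} = \frac{1}{4} \approx 0.25$)
$\left(115 + \left(\left(-4\right) \left(-1\right) + 7\right)^{2}\right) m = \left(115 + \left(\left(-4\right) \left(-1\right) + 7\right)^{2}\right) \frac{1}{4} = \left(115 + \left(4 + 7\right)^{2}\right) \frac{1}{4} = \left(115 + 11^{2}\right) \frac{1}{4} = \left(115 + 121\right) \frac{1}{4} = 236 \cdot \frac{1}{4} = 59$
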